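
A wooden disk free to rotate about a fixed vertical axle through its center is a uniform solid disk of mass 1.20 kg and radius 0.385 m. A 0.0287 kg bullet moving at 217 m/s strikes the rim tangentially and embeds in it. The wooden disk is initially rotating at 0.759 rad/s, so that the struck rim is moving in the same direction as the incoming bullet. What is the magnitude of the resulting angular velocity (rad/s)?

About the axle the impulsive forces during the collision are internal, so angular momentum about that axis is conserved.
I_p = ½(1.20)(0.385)² = 0.08894 kg·m². Taking the sense of the bullet's angular momentum as positive, L_{bullet} = m v R = (0.0287)(217)(0.385) = 2.398 kg·m²/s.
L_i = +I_p ω_p + m v R = +(0.08894)(0.759) + 2.398 = 2.465 kg·m²/s.
After sticking, I_f = I_p + m R² = 0.08894 + (0.0287)(0.385)² = 0.09319 kg·m².
ω_f = L_i / I_f = 2.465 / 0.09319 = 26.45 rad/s.

|ω_f| ≈ 26.5 rad/s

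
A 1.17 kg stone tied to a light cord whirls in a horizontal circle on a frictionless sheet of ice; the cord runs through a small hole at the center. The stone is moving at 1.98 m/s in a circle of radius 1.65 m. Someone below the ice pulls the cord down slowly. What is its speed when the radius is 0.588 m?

v₂ ≈ 5.56 m/s

The only horizontal force on the mass is along the cord (radial), so it exerts no torque about the hole and angular momentum m v r is conserved.
v₂ = v₁ r₁ / r₂ = (1.98)(1.65) / (0.588) = 5.556 m/s.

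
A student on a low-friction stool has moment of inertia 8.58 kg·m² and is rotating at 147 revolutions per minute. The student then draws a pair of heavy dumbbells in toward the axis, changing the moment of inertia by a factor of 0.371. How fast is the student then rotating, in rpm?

Angular momentum about the spin axis is conserved since the torque about it is zero.
I₂ = 0.371 × 8.58 = 3.183 kg·m².
ω₂ = I₁ω₁ / I₂ = (8.580)(147 rpm) / (3.183) = 396.2 rpm.

ω₂ ≈ 396 rpm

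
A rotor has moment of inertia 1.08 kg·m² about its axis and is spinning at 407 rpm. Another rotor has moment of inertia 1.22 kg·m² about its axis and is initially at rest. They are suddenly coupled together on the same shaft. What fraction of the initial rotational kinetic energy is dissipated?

No external torque acts about the common axis, so total angular momentum is conserved.
Taking A's sense as positive: L = (1.080)(407) = 439.6 kg·m²·rpm.
Combined I = 1.080 + 1.220 = 2.300 kg·m².
ω_f = L / I = 439.6 / 2.300 = 191.1 rpm.
KE_i = ½ΣIω² = 980.9 J; KE_f = ½(2.300)(20.01)² = 460.6 J.
Fraction dissipated = (KE_i − KE_f)/KE_i = 0.5304.

fraction ≈ 0.530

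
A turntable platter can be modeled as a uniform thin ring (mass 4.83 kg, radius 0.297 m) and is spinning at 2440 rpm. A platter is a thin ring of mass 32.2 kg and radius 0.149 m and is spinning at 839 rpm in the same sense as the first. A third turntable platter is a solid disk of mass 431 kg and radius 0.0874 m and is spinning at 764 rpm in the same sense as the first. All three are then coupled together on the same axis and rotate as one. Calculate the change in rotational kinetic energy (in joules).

No external torque acts about the common axis, so total angular momentum is conserved.
Moments of inertia: I_A = (4.83)(0.297)² = 0.4260 kg·m²; I_B = (32.2)(0.149)² = 0.7149 kg·m²; I_C = ½(431)(0.0874)² = 1.646 kg·m².
Taking A's sense as positive: L = (0.4260)(2440) + (0.7149)(839) + (1.646)(764) = 2897 kg·m²·rpm.
Combined I = 0.4260 + 0.7149 + 1.646 = 2.787 kg·m².
ω_f = L / I = 2897 / 2.787 = 1039 rpm.
KE_i = ½ΣIω² = 21940 J; KE_f = ½(2.787)(108.8)² = 16510 J.

ΔKE ≈ -5420 J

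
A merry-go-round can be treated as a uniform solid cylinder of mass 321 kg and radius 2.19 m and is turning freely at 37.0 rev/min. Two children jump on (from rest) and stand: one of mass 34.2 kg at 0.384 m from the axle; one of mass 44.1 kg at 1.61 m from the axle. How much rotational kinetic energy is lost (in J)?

The added mass arrives with no angular momentum about the axle, and any external torque about the axle is negligible, so the system's angular momentum is conserved.
I_p = ½(321)(2.19)² = 769.8 kg·m².
Added inertia Σmr² = (34.2)(0.384)² + (44.1)(1.61)² = 119.4 kg·m²; I_f = 769.8 + 119.4 = 889.1 kg·m².
ω_f = I_p ω_i / I_f = (769.8)(37.0) / 889.1 = 32.03 rpm.
KE_i = ½(769.8)(3.875 rad/s)² = 5778 J; KE_f = ½(889.1)(3.355)² = 5003 J.

energy lost ≈ 776 J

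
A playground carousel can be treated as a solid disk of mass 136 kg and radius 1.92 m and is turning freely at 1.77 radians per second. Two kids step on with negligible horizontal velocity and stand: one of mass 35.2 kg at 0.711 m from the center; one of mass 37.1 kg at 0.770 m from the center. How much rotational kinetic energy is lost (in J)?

No external torque acts about the center; L_before = L_after.
I_p = ½(136)(1.92)² = 250.7 kg·m².
Added inertia Σmr² = (35.2)(0.711)² + (37.1)(0.770)² = 39.79 kg·m²; I_f = 250.7 + 39.79 = 290.5 kg·m².
ω_f = I_p ω_i / I_f = (250.7)(1.77) / 290.5 = 1.528 rad/s.
KE_i = ½(250.7)(1.770 rad/s)² = 392.7 J; KE_f = ½(290.5)(1.528)² = 338.9 J.

energy lost ≈ 53.8 J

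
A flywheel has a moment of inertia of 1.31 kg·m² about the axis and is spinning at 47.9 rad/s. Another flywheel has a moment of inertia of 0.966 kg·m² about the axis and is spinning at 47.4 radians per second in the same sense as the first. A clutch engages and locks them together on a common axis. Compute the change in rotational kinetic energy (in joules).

The coupling torques are internal; angular momentum about the shared axis is conserved.
Taking A's sense as positive: L = (1.310)(47.9) + (0.9660)(47.4) = 108.5 kg·m²·rad/s.
Combined I = 1.310 + 0.9660 = 2.276 kg·m².
ω_f = L / I = 108.5 / 2.276 = 47.69 rad/s.
KE_i = ½ΣIω² = 2588 J; KE_f = ½(2.276)(47.69)² = 2588 J.

ΔKE ≈ -0.0695 J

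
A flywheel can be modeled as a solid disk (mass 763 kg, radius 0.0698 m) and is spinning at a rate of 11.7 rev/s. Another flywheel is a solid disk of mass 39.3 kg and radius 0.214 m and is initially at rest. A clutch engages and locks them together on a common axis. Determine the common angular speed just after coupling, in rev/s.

|ω_f| ≈ 7.88 rev/s

No external torque acts about the common axis, so total angular momentum is conserved.
Moments of inertia: I_A = ½(763)(0.0698)² = 1.859 kg·m²; I_B = ½(39.3)(0.214)² = 0.8999 kg·m².
Taking A's sense as positive: L = (1.859)(11.7) = 21.75 kg·m²·rev/s.
Combined I = 1.859 + 0.8999 = 2.759 kg·m².
ω_f = L / I = 21.75 / 2.759 = 7.883 rev/s.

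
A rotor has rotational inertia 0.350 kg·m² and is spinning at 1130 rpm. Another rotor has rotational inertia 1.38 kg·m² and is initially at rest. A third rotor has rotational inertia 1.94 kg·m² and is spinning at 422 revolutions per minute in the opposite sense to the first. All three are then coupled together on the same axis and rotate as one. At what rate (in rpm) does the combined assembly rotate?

|ω_f| ≈ 115 rpm

No external torque acts about the common axis, so total angular momentum is conserved.
Taking A's sense as positive: L = (0.3500)(1130) − (1.940)(422) = -423.2 kg·m²·rpm.
Combined I = 0.3500 + 1.380 + 1.940 = 3.670 kg·m².
ω_f = L / I = -423.2 / 3.670 = -115.3 rpm.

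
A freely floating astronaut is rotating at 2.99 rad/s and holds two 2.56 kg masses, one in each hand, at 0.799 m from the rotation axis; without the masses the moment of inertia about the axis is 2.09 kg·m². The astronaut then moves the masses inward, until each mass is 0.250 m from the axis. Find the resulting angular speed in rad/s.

Angular momentum about the spin axis is conserved since the torque about it is zero.
I₁ = 2.09 + 2(2.56)(0.799)² = 5.359 kg·m²; I₂ = 2.09 + 2(2.56)(0.250)² = 2.410 kg·m².
ω₂ = I₁ω₁ / I₂ = (5.359)(2.99 rad/s) / (2.410) = 6.648 rad/s.

ω₂ ≈ 6.65 rad/s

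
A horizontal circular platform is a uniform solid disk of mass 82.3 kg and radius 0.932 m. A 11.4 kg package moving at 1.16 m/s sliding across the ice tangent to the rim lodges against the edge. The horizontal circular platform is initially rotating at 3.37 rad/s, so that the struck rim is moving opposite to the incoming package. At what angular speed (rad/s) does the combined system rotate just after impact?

|ω_f| ≈ 2.37 rad/s

About the central axle the impulsive forces during the collision are internal, so angular momentum about that axis is conserved.
I_p = ½(82.3)(0.932)² = 35.74 kg·m². Taking the sense of the package's angular momentum as positive, L_{package} = m v R = (11.4)(1.16)(0.932) = 12.32 kg·m²/s.
L_i = −I_p ω_p + m v R = −(35.74)(3.37) + 12.32 = -108.1 kg·m²/s.
After sticking, I_f = I_p + m R² = 35.74 + (11.4)(0.932)² = 45.65 kg·m².
ω_f = L_i / I_f = -108.1 / 45.65 = -2.369 rad/s.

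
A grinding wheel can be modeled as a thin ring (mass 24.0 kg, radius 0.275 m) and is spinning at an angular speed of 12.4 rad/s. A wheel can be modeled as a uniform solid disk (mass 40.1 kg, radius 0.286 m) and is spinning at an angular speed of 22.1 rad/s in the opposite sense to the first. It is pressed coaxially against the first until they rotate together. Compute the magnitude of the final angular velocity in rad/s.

|ω_f| ≈ 3.98 rad/s

No external torque acts about the common axis, so total angular momentum is conserved.
Moments of inertia: I_A = (24.0)(0.275)² = 1.815 kg·m²; I_B = ½(40.1)(0.286)² = 1.640 kg·m².
Taking A's sense as positive: L = (1.815)(12.4) − (1.640)(22.1) = -13.74 kg·m²·rad/s.
Combined I = 1.815 + 1.640 = 3.455 kg·m².
ω_f = L / I = -13.74 / 3.455 = -3.976 rad/s.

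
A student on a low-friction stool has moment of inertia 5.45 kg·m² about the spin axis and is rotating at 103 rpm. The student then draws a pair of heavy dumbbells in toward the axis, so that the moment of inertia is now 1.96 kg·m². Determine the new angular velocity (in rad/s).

Angular momentum about the spin axis is conserved since the torque about it is zero.
ω₂ = I₁ω₁ / I₂ = (5.450)(103 rpm) / (1.960) = 286.4 rpm = 29.99 rad/s.

ω₂ ≈ 30.0 rad/s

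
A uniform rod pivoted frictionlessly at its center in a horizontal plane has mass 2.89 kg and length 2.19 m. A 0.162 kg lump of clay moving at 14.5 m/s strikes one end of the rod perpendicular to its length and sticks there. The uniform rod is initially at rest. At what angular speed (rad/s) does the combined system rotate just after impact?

About the pivot the impulsive forces during the collision are internal, so angular momentum about that axis is conserved.
I_p = (1/12)(2.89)(2.19)² = 1.155 kg·m². Taking the sense of the lump of clay's angular momentum as positive, L_{lump} = m v R = (0.162)(14.5)(2.19/2) = 2.572 kg·m²/s.
L_i = 0 + 2.572 = 2.572 kg·m²/s.
After sticking, I_f = I_p + m R² = 1.155 + (0.162)(2.19/2)² = 1.349 kg·m².
ω_f = L_i / I_f = 2.572 / 1.349 = 1.906 rad/s.

|ω_f| ≈ 1.91 rad/s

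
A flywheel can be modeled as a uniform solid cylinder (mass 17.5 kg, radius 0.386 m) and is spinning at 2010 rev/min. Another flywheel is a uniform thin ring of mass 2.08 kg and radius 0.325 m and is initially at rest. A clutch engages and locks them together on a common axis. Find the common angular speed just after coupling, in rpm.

|ω_f| ≈ 1720 rpm

No external torque acts about the common axis, so total angular momentum is conserved.
Moments of inertia: I_A = ½(17.5)(0.386)² = 1.304 kg·m²; I_B = (2.08)(0.325)² = 0.2197 kg·m².
Taking A's sense as positive: L = (1.304)(2010) = 2620 kg·m²·rpm.
Combined I = 1.304 + 0.2197 = 1.523 kg·m².
ω_f = L / I = 2620 / 1.523 = 1720 rpm.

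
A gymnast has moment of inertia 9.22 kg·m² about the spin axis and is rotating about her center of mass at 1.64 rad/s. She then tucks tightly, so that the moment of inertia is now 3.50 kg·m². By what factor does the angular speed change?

No external torque acts about the spin axis, so angular momentum is conserved.
ω₂/ω₁ = I₁/I₂ = 9.220 / 3.500 = 2.634.

ω₂/ω₁ ≈ 2.63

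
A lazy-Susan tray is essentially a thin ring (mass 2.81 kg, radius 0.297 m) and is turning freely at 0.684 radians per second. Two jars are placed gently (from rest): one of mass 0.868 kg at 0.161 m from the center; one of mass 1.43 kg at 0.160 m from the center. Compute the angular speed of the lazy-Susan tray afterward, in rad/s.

No external torque acts about the center; L_before = L_after.
I_p = (2.81)(0.297)² = 0.2479 kg·m².
Added inertia Σmr² = (0.868)(0.161)² + (1.43)(0.160)² = 0.05911 kg·m²; I_f = 0.2479 + 0.05911 = 0.3070 kg·m².
ω_f = I_p ω_i / I_f = (0.2479)(0.684) / 0.3070 = 0.5523 rad/s.

ω_f ≈ 0.552 rad/s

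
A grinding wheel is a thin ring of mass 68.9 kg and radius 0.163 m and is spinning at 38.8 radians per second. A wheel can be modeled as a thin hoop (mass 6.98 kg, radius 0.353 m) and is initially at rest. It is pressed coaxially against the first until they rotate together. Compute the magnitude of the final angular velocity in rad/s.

No external torque acts about the common axis, so total angular momentum is conserved.
Moments of inertia: I_A = (68.9)(0.163)² = 1.831 kg·m²; I_B = (6.98)(0.353)² = 0.8698 kg·m².
Taking A's sense as positive: L = (1.831)(38.8) = 71.03 kg·m²·rad/s.
Combined I = 1.831 + 0.8698 = 2.700 kg·m².
ω_f = L / I = 71.03 / 2.700 = 26.30 rad/s.

|ω_f| ≈ 26.3 rad/s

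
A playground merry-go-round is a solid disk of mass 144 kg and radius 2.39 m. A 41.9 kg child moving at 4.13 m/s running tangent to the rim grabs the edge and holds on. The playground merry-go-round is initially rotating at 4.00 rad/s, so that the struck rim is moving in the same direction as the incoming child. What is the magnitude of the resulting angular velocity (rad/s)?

About the axle the impulsive forces during the collision are internal, so angular momentum about that axis is conserved.
I_p = ½(144)(2.39)² = 411.3 kg·m². Taking the sense of the child's angular momentum as positive, L_{child} = m v R = (41.9)(4.13)(2.39) = 413.6 kg·m²/s.
L_i = +I_p ω_p + m v R = +(411.3)(4.00) + 413.6 = 2059 kg·m²/s.
After sticking, I_f = I_p + m R² = 411.3 + (41.9)(2.39)² = 650.6 kg·m².
ω_f = L_i / I_f = 2059 / 650.6 = 3.164 rad/s.

|ω_f| ≈ 3.16 rad/s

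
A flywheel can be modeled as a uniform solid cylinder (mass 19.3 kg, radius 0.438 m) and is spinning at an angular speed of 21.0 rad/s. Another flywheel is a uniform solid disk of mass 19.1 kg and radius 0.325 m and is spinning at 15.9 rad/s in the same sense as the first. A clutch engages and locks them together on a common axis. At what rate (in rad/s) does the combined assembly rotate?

|ω_f| ≈ 19.2 rad/s

The coupling torques are internal; angular momentum about the shared axis is conserved.
Moments of inertia: I_A = ½(19.3)(0.438)² = 1.851 kg·m²; I_B = ½(19.1)(0.325)² = 1.009 kg·m².
Taking A's sense as positive: L = (1.851)(21.0) + (1.009)(15.9) = 54.92 kg·m²·rad/s.
Combined I = 1.851 + 1.009 = 2.860 kg·m².
ω_f = L / I = 54.92 / 2.860 = 19.20 rad/s.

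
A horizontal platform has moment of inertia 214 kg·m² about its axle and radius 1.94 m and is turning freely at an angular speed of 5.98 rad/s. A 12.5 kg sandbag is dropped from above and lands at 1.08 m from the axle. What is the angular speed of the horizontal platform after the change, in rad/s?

No external torque acts about the axle; L_before = L_after.
Added inertia Σmr² = (12.5)(1.08)² = 14.58 kg·m²; I_f = 214.0 + 14.58 = 228.6 kg·m².
ω_f = I_p ω_i / I_f = (214.0)(5.98) / 228.6 = 5.599 rad/s.

ω_f ≈ 5.60 rad/s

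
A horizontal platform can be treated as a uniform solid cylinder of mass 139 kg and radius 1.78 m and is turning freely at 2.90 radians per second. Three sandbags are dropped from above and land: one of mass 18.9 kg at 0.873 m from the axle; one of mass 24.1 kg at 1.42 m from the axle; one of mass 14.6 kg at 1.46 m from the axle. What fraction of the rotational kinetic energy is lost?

The added mass arrives with no angular momentum about the axle, and any external torque about the axle is negligible, so the system's angular momentum is conserved.
I_p = ½(139)(1.78)² = 220.2 kg·m².
Added inertia Σmr² = (18.9)(0.873)² + (24.1)(1.42)² + (14.6)(1.46)² = 94.12 kg·m²; I_f = 220.2 + 94.12 = 314.3 kg·m².
ω_f = I_p ω_i / I_f = (220.2)(2.90) / 314.3 = 2.032 rad/s.
KE_i = ½(220.2)(2.900 rad/s)² = 926.0 J; KE_f = ½(314.3)(2.032)² = 648.7 J.
Fraction lost = 0.2994.

fraction ≈ 0.299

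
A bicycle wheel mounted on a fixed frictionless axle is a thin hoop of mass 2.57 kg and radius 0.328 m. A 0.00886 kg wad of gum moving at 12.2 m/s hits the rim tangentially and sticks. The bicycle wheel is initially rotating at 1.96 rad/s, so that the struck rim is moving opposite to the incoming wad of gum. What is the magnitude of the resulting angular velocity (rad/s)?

|ω_f| ≈ 1.83 rad/s

About the axle the impulsive forces during the collision are internal, so angular momentum about that axis is conserved.
I_p = (2.57)(0.328)² = 0.2765 kg·m². Taking the sense of the wad of gum's angular momentum as positive, L_{wad} = m v R = (0.00886)(12.2)(0.328) = 0.03545 kg·m²/s.
L_i = −I_p ω_p + m v R = −(0.2765)(1.96) + 0.03545 = -0.5065 kg·m²/s.
After sticking, I_f = I_p + m R² = 0.2765 + (0.00886)(0.328)² = 0.2774 kg·m².
ω_f = L_i / I_f = -0.5065 / 0.2774 = -1.825 rad/s.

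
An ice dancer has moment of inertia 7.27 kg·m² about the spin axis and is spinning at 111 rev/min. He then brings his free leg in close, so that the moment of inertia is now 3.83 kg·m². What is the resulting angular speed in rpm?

ω₂ ≈ 211 rpm

With no external torque about the axis, L is conserved: I₁ω₁ = I₂ω₂.
ω₂ = I₁ω₁ / I₂ = (7.270)(111 rpm) / (3.830) = 210.7 rpm.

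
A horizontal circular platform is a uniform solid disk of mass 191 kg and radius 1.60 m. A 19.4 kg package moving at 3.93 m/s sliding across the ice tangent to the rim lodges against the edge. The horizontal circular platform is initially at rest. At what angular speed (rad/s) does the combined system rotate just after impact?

The axle reaction passes through the central axle and exerts no torque about it; angular momentum about the central axle is conserved through the impact.
I_p = ½(191)(1.60)² = 244.5 kg·m². Taking the sense of the package's angular momentum as positive, L_{package} = m v R = (19.4)(3.93)(1.60) = 122.0 kg·m²/s.
L_i = 0 + 122.0 = 122.0 kg·m²/s.
After sticking, I_f = I_p + m R² = 244.5 + (19.4)(1.60)² = 294.1 kg·m².
ω_f = L_i / I_f = 122.0 / 294.1 = 0.4147 rad/s.

|ω_f| ≈ 0.415 rad/s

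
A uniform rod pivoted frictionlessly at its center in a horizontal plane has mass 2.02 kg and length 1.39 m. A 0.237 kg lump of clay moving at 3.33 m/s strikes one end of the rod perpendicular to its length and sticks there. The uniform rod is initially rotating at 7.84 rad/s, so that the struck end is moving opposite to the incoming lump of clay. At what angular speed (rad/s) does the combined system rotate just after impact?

About the pivot the impulsive forces during the collision are internal, so angular momentum about that axis is conserved.
I_p = (1/12)(2.02)(1.39)² = 0.3252 kg·m². Taking the sense of the lump of clay's angular momentum as positive, L_{lump} = m v R = (0.237)(3.33)(1.39/2) = 0.5485 kg·m²/s.
L_i = −I_p ω_p + m v R = −(0.3252)(7.84) + 0.5485 = -2.001 kg·m²/s.
After sticking, I_f = I_p + m R² = 0.3252 + (0.237)(1.39/2)² = 0.4397 kg·m².
ω_f = L_i / I_f = -2.001 / 0.4397 = -4.551 rad/s.

|ω_f| ≈ 4.55 rad/s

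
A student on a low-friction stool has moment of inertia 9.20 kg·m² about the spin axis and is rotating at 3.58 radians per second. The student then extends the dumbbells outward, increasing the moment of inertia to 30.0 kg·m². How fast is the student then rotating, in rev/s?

ω₂ ≈ 0.175 rev/s

No external torque acts about the spin axis, so angular momentum is conserved.
ω₂ = I₁ω₁ / I₂ = (9.200)(3.58 rad/s) / (30.00) = 1.098 rad/s = 0.1747 rev/s.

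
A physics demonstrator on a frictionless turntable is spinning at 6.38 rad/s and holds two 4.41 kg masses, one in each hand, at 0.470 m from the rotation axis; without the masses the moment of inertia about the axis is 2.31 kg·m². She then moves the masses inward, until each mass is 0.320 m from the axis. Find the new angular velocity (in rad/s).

ω₂ ≈ 8.46 rad/s

No external torque acts about the spin axis, so angular momentum is conserved.
I₁ = 2.31 + 2(4.41)(0.470)² = 4.258 kg·m²; I₂ = 2.31 + 2(4.41)(0.320)² = 3.213 kg·m².
ω₂ = I₁ω₁ / I₂ = (4.258)(6.38 rad/s) / (3.213) = 8.455 rad/s.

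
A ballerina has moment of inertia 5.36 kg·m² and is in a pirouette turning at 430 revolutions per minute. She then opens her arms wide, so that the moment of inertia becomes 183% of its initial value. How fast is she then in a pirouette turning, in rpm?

Angular momentum about the spin axis is conserved since the torque about it is zero.
I₂ = 1.83 × 5.36 = 9.809 kg·m².
ω₂ = I₁ω₁ / I₂ = (5.360)(430 rpm) / (9.809) = 235.0 rpm.

ω₂ ≈ 235 rpm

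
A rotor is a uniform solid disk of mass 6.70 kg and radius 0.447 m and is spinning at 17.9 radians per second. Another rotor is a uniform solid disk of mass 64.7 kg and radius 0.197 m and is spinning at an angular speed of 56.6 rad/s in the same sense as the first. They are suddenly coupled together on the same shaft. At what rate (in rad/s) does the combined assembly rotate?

The coupling torques are internal; angular momentum about the shared axis is conserved.
Moments of inertia: I_A = ½(6.70)(0.447)² = 0.6694 kg·m²; I_B = ½(64.7)(0.197)² = 1.255 kg·m².
Taking A's sense as positive: L = (0.6694)(17.9) + (1.255)(56.6) = 83.04 kg·m²·rad/s.
Combined I = 0.6694 + 1.255 = 1.925 kg·m².
ω_f = L / I = 83.04 / 1.925 = 43.14 rad/s.

|ω_f| ≈ 43.1 rad/s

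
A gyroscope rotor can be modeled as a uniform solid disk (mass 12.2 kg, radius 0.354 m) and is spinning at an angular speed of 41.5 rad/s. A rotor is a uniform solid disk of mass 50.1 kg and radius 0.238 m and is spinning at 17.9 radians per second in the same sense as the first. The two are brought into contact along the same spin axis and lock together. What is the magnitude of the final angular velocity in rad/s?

|ω_f| ≈ 26.2 rad/s

The coupling torques are internal; angular momentum about the shared axis is conserved.
Moments of inertia: I_A = ½(12.2)(0.354)² = 0.7644 kg·m²; I_B = ½(50.1)(0.238)² = 1.419 kg·m².
Taking A's sense as positive: L = (0.7644)(41.5) + (1.419)(17.9) = 57.12 kg·m²·rad/s.
Combined I = 0.7644 + 1.419 = 2.183 kg·m².
ω_f = L / I = 57.12 / 2.183 = 26.16 rad/s.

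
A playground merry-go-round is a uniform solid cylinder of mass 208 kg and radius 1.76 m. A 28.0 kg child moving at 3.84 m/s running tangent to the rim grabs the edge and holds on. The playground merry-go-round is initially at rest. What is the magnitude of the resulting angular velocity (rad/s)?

|ω_f| ≈ 0.463 rad/s

About the axle the impulsive forces during the collision are internal, so angular momentum about that axis is conserved.
I_p = ½(208)(1.76)² = 322.2 kg·m². Taking the sense of the child's angular momentum as positive, L_{child} = m v R = (28.0)(3.84)(1.76) = 189.2 kg·m²/s.
L_i = 0 + 189.2 = 189.2 kg·m²/s.
After sticking, I_f = I_p + m R² = 322.2 + (28.0)(1.76)² = 408.9 kg·m².
ω_f = L_i / I_f = 189.2 / 408.9 = 0.4628 rad/s.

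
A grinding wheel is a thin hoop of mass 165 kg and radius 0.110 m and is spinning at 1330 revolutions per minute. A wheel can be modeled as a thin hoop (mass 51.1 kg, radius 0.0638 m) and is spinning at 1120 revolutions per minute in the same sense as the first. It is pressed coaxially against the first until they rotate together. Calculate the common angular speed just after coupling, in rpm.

|ω_f| ≈ 1310 rpm

The coupling torques are internal; angular momentum about the shared axis is conserved.
Moments of inertia: I_A = (165)(0.110)² = 1.996 kg·m²; I_B = (51.1)(0.0638)² = 0.2080 kg·m².
Taking A's sense as positive: L = (1.996)(1330) + (0.2080)(1120) = 2888 kg·m²·rpm.
Combined I = 1.996 + 0.2080 = 2.204 kg·m².
ω_f = L / I = 2888 / 2.204 = 1310 rpm.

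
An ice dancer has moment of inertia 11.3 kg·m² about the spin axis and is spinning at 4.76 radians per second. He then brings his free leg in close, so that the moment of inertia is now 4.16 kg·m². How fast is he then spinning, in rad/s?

ω₂ ≈ 12.9 rad/s

No external torque acts about the spin axis, so angular momentum is conserved.
ω₂ = I₁ω₁ / I₂ = (11.30)(4.76 rad/s) / (4.160) = 12.93 rad/s.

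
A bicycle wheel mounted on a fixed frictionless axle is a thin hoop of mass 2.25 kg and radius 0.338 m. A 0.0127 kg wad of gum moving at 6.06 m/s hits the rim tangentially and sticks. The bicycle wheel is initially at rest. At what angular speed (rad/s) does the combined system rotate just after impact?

|ω_f| ≈ 0.101 rad/s

About the axle the impulsive forces during the collision are internal, so angular momentum about that axis is conserved.
I_p = (2.25)(0.338)² = 0.2570 kg·m². Taking the sense of the wad of gum's angular momentum as positive, L_{wad} = m v R = (0.0127)(6.06)(0.338) = 0.02601 kg·m²/s.
L_i = 0 + 0.02601 = 0.02601 kg·m²/s.
After sticking, I_f = I_p + m R² = 0.2570 + (0.0127)(0.338)² = 0.2585 kg·m².
ω_f = L_i / I_f = 0.02601 / 0.2585 = 0.1006 rad/s.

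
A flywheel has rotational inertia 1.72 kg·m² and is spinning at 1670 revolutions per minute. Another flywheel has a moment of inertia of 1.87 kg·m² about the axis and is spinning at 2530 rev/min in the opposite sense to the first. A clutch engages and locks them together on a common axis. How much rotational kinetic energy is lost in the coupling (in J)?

ΔKE lost ≈ 86700 J

The coupling torques are internal; angular momentum about the shared axis is conserved.
Taking A's sense as positive: L = (1.720)(1670) − (1.870)(2530) = -1859 kg·m²·rpm.
Combined I = 1.720 + 1.870 = 3.590 kg·m².
ω_f = L / I = -1859 / 3.590 = -517.7 rpm.
KE_i = ½ΣIω² = 91930 J; KE_f = ½(3.590)(54.22)² = 5277 J.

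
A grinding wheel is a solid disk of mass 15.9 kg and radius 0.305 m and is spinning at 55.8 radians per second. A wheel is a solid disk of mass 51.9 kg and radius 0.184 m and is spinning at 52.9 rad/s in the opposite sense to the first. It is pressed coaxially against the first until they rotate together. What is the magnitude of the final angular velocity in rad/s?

|ω_f| ≈ 3.22 rad/s

The coupling torques are internal; angular momentum about the shared axis is conserved.
Moments of inertia: I_A = ½(15.9)(0.305)² = 0.7395 kg·m²; I_B = ½(51.9)(0.184)² = 0.8786 kg·m².
Taking A's sense as positive: L = (0.7395)(55.8) − (0.8786)(52.9) = -5.209 kg·m²·rad/s.
Combined I = 0.7395 + 0.8786 = 1.618 kg·m².
ω_f = L / I = -5.209 / 1.618 = -3.219 rad/s.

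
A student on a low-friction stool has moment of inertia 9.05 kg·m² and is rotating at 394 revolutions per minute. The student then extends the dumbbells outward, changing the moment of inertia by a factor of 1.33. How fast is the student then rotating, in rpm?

ω₂ ≈ 296 rpm

Angular momentum about the spin axis is conserved since the torque about it is zero.
I₂ = 1.33 × 9.05 = 12.04 kg·m².
ω₂ = I₁ω₁ / I₂ = (9.050)(394 rpm) / (12.04) = 296.2 rpm.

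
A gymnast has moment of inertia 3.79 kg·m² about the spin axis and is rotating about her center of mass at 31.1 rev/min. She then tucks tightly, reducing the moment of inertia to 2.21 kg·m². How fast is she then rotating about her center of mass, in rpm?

ω₂ ≈ 53.3 rpm

No external torque acts about the spin axis, so angular momentum is conserved.
ω₂ = I₁ω₁ / I₂ = (3.790)(31.1 rpm) / (2.210) = 53.33 rpm.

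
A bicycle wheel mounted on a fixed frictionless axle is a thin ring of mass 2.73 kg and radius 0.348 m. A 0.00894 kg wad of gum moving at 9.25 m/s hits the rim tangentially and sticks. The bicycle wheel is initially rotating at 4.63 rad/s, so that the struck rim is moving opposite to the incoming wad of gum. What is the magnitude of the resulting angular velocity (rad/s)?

The axle reaction passes through the axle and exerts no torque about it; angular momentum about the axle is conserved through the impact.
I_p = (2.73)(0.348)² = 0.3306 kg·m². Taking the sense of the wad of gum's angular momentum as positive, L_{wad} = m v R = (0.00894)(9.25)(0.348) = 0.02878 kg·m²/s.
L_i = −I_p ω_p + m v R = −(0.3306)(4.63) + 0.02878 = -1.502 kg·m²/s.
After sticking, I_f = I_p + m R² = 0.3306 + (0.00894)(0.348)² = 0.3317 kg·m².
ω_f = L_i / I_f = -1.502 / 0.3317 = -4.528 rad/s.

|ω_f| ≈ 4.53 rad/s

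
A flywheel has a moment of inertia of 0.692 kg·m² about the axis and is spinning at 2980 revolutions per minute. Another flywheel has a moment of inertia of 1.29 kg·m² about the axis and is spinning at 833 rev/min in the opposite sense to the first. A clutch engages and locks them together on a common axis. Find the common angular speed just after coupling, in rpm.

The coupling torques are internal; angular momentum about the shared axis is conserved.
Taking A's sense as positive: L = (0.6920)(2980) − (1.290)(833) = 987.6 kg·m²·rpm.
Combined I = 0.6920 + 1.290 = 1.982 kg·m².
ω_f = L / I = 987.6 / 1.982 = 498.3 rpm.

|ω_f| ≈ 498 rpm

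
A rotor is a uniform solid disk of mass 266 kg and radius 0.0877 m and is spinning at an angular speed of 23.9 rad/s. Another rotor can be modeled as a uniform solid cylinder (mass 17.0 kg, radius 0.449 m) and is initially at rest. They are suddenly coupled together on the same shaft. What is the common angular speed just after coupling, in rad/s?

|ω_f| ≈ 8.93 rad/s

The coupling torques are internal; angular momentum about the shared axis is conserved.
Moments of inertia: I_A = ½(266)(0.0877)² = 1.023 kg·m²; I_B = ½(17.0)(0.449)² = 1.714 kg·m².
Taking A's sense as positive: L = (1.023)(23.9) = 24.45 kg·m²·rad/s.
Combined I = 1.023 + 1.714 = 2.737 kg·m².
ω_f = L / I = 24.45 / 2.737 = 8.934 rad/s.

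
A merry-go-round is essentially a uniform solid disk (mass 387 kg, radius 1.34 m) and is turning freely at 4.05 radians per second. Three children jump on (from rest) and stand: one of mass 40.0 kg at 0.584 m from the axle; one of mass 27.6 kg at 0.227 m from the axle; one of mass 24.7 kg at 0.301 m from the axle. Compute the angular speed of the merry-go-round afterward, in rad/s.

The added mass arrives with no angular momentum about the axle, and any external torque about the axle is negligible, so the system's angular momentum is conserved.
I_p = ½(387)(1.34)² = 347.4 kg·m².
Added inertia Σmr² = (40.0)(0.584)² + (27.6)(0.227)² + (24.7)(0.301)² = 17.30 kg·m²; I_f = 347.4 + 17.30 = 364.8 kg·m².
ω_f = I_p ω_i / I_f = (347.4)(4.05) / 364.8 = 3.858 rad/s.

ω_f ≈ 3.86 rad/s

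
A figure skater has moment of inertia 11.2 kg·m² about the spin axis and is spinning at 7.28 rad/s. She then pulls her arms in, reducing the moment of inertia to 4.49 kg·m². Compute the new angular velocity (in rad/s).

With no external torque about the axis, L is conserved: I₁ω₁ = I₂ω₂.
ω₂ = I₁ω₁ / I₂ = (11.20)(7.28 rad/s) / (4.490) = 18.16 rad/s.

ω₂ ≈ 18.2 rad/s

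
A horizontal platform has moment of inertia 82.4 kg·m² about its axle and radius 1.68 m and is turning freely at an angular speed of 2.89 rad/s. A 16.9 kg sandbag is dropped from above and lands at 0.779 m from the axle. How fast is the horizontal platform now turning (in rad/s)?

ω_f ≈ 2.57 rad/s

No external torque acts about the axle; L_before = L_after.
Added inertia Σmr² = (16.9)(0.779)² = 10.26 kg·m²; I_f = 82.40 + 10.26 = 92.66 kg·m².
ω_f = I_p ω_i / I_f = (82.40)(2.89) / 92.66 = 2.570 rad/s.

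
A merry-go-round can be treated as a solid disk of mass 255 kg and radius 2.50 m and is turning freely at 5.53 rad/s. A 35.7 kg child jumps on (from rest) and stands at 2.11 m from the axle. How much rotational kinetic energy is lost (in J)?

No external torque acts about the axle; L_before = L_after.
I_p = ½(255)(2.50)² = 796.9 kg·m².
Added inertia Σmr² = (35.7)(2.11)² = 158.9 kg·m²; I_f = 796.9 + 158.9 = 955.8 kg·m².
ω_f = I_p ω_i / I_f = (796.9)(5.53) / 955.8 = 4.610 rad/s.
KE_i = ½(796.9)(5.530 rad/s)² = 12180 J; KE_f = ½(955.8)(4.610)² = 10160 J.

energy lost ≈ 2030 J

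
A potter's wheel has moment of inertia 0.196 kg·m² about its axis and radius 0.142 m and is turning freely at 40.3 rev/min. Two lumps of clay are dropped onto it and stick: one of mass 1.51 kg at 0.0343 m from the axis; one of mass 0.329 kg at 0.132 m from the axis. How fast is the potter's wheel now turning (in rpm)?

ω_f ≈ 38.8 rpm

The added mass arrives with no angular momentum about the axis, and any external torque about the axis is negligible, so the system's angular momentum is conserved.
Added inertia Σmr² = (1.51)(0.0343)² + (0.329)(0.132)² = 0.007509 kg·m²; I_f = 0.1960 + 0.007509 = 0.2035 kg·m².
ω_f = I_p ω_i / I_f = (0.1960)(40.3) / 0.2035 = 38.81 rpm.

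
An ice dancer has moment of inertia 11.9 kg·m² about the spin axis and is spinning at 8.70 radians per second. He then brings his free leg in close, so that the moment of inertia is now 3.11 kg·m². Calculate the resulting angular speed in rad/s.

No external torque acts about the spin axis, so angular momentum is conserved.
ω₂ = I₁ω₁ / I₂ = (11.90)(8.70 rad/s) / (3.110) = 33.29 rad/s.

ω₂ ≈ 33.3 rad/s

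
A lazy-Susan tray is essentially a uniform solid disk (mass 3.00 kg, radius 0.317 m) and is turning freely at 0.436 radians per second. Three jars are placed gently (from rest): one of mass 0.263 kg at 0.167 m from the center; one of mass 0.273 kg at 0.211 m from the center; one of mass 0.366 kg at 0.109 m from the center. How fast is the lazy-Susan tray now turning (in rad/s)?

No external torque acts about the center; L_before = L_after.
I_p = ½(3.00)(0.317)² = 0.1507 kg·m².
Added inertia Σmr² = (0.263)(0.167)² + (0.273)(0.211)² + (0.366)(0.109)² = 0.02384 kg·m²; I_f = 0.1507 + 0.02384 = 0.1746 kg·m².
ω_f = I_p ω_i / I_f = (0.1507)(0.436) / 0.1746 = 0.3765 rad/s.

ω_f ≈ 0.376 rad/s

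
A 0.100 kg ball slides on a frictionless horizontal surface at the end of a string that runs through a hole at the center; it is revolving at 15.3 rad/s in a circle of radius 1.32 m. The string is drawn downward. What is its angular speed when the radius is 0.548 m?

The constraining force is radial, so m r² ω about the center is conserved.
ω₂ = ω₁ (r₁/r₂)² = (15.3)(1.32/0.548)² = 88.77 rad/s.

ω₂ ≈ 88.8 rad/s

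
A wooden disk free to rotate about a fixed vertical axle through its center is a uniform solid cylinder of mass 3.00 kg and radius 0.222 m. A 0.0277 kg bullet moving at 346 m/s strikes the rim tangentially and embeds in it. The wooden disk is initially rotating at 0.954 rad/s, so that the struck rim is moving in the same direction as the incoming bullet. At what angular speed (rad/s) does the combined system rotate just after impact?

About the axle the impulsive forces during the collision are internal, so angular momentum about that axis is conserved.
I_p = ½(3.00)(0.222)² = 0.07393 kg·m². Taking the sense of the bullet's angular momentum as positive, L_{bullet} = m v R = (0.0277)(346)(0.222) = 2.128 kg·m²/s.
L_i = +I_p ω_p + m v R = +(0.07393)(0.954) + 2.128 = 2.198 kg·m²/s.
After sticking, I_f = I_p + m R² = 0.07393 + (0.0277)(0.222)² = 0.07529 kg·m².
ω_f = L_i / I_f = 2.198 / 0.07529 = 29.20 rad/s.

|ω_f| ≈ 29.2 rad/s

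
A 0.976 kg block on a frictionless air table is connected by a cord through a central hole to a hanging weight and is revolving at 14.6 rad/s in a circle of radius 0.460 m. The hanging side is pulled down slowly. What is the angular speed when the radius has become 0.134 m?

ω₂ ≈ 172 rad/s

The constraining force is radial, so m r² ω about the center is conserved.
ω₂ = ω₁ (r₁/r₂)² = (14.6)(0.460/0.134)² = 172.1 rad/s.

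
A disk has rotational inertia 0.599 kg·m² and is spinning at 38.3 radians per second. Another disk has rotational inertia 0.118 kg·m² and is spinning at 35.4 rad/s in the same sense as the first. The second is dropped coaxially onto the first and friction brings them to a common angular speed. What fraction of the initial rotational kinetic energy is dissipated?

fraction ≈ 0.000808

The coupling torques are internal; angular momentum about the shared axis is conserved.
Taking A's sense as positive: L = (0.5990)(38.3) + (0.1180)(35.4) = 27.12 kg·m²·rad/s.
Combined I = 0.5990 + 0.1180 = 0.7170 kg·m².
ω_f = L / I = 27.12 / 0.7170 = 37.82 rad/s.
KE_i = ½ΣIω² = 513.3 J; KE_f = ½(0.7170)(37.82)² = 512.9 J.
Fraction dissipated = (KE_i − KE_f)/KE_i = 0.0008076.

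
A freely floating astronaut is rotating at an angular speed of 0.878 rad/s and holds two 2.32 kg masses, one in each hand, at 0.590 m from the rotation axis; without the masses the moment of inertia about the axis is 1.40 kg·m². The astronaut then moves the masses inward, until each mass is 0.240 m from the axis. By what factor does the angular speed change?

ω₂/ω₁ ≈ 1.81

With no external torque about the axis, L is conserved: I₁ω₁ = I₂ω₂.
I₁ = 1.40 + 2(2.32)(0.590)² = 3.015 kg·m²; I₂ = 1.40 + 2(2.32)(0.240)² = 1.667 kg·m².
ω₂/ω₁ = I₁/I₂ = 3.015 / 1.667 = 1.808.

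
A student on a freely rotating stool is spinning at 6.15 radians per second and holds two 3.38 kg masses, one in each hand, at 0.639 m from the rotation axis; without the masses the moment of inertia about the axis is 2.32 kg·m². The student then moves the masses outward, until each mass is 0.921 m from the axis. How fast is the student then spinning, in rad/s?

With no external torque about the axis, L is conserved: I₁ω₁ = I₂ω₂.
I₁ = 2.32 + 2(3.38)(0.639)² = 5.080 kg·m²; I₂ = 2.32 + 2(3.38)(0.921)² = 8.054 kg·m².
ω₂ = I₁ω₁ / I₂ = (5.080)(6.15 rad/s) / (8.054) = 3.879 rad/s.

ω₂ ≈ 3.88 rad/s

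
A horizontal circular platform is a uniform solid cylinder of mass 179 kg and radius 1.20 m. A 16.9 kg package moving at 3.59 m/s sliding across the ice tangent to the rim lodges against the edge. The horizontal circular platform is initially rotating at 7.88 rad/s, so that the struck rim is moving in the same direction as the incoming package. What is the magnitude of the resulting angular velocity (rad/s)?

About the central axle the impulsive forces during the collision are internal, so angular momentum about that axis is conserved.
I_p = ½(179)(1.20)² = 128.9 kg·m². Taking the sense of the package's angular momentum as positive, L_{package} = m v R = (16.9)(3.59)(1.20) = 72.81 kg·m²/s.
L_i = +I_p ω_p + m v R = +(128.9)(7.88) + 72.81 = 1088 kg·m²/s.
After sticking, I_f = I_p + m R² = 128.9 + (16.9)(1.20)² = 153.2 kg·m².
ω_f = L_i / I_f = 1088 / 153.2 = 7.104 rad/s.

|ω_f| ≈ 7.10 rad/s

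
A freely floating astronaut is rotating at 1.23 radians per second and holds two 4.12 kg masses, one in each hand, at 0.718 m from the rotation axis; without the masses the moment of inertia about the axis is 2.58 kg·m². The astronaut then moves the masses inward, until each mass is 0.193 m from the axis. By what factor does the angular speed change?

ω₂/ω₁ ≈ 2.37

With no external torque about the axis, L is conserved: I₁ω₁ = I₂ω₂.
I₁ = 2.58 + 2(4.12)(0.718)² = 6.828 kg·m²; I₂ = 2.58 + 2(4.12)(0.193)² = 2.887 kg·m².
ω₂/ω₁ = I₁/I₂ = 6.828 / 2.887 = 2.365.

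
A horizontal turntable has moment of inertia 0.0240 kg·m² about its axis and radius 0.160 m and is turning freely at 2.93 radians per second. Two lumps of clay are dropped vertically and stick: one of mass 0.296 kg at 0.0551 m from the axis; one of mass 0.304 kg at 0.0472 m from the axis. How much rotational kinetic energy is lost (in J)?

energy lost ≈ 0.00635 J

The added mass arrives with no angular momentum about the axis, and any external torque about the axis is negligible, so the system's angular momentum is conserved.
Added inertia Σmr² = (0.296)(0.0551)² + (0.304)(0.0472)² = 0.001576 kg·m²; I_f = 0.02400 + 0.001576 = 0.02558 kg·m².
ω_f = I_p ω_i / I_f = (0.02400)(2.93) / 0.02558 = 2.749 rad/s.
KE_i = ½(0.02400)(2.930 rad/s)² = 0.1030 J; KE_f = ½(0.02558)(2.749)² = 0.09667 J.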